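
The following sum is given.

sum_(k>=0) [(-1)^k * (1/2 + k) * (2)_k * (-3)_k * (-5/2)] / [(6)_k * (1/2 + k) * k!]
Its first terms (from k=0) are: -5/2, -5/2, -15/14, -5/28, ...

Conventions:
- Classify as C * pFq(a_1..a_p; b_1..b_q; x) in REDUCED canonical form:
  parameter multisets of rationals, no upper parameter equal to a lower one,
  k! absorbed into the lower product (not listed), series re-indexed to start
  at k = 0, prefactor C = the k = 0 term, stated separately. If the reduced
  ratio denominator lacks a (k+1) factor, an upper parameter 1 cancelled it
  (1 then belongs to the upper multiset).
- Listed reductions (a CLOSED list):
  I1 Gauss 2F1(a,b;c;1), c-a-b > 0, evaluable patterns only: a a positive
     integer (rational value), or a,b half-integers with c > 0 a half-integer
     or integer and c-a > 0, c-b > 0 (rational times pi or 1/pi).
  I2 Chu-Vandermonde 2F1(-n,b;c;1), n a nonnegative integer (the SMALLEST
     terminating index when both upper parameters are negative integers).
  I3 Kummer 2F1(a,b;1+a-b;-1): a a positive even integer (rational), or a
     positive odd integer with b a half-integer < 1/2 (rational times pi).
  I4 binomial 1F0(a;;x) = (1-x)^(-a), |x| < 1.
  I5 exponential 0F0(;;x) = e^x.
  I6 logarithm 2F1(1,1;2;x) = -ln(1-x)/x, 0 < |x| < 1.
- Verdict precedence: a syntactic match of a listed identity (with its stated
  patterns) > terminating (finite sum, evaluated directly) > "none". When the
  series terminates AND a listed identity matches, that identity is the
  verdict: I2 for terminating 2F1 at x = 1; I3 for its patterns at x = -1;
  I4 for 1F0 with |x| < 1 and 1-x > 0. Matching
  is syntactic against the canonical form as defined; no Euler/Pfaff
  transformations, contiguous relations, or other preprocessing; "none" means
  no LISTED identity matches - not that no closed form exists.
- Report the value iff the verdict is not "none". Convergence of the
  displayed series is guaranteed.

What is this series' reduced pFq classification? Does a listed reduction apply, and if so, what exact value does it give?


Key observation: t_0 = -5/2 here, and k + 1/2 divides numerator and denominator alike; C = -5/2 after cancelling.
Term ratio: r(k) = (-1) * (k-3) (k+2) / [(k+6) (k+1)] - rational in k, leading ratio (-1); with t_0 = -5/2, classification follows.

With C = -5/2: the canonical form is 2F1(-3, 2; 6; -1). Verdict: the Kummer evaluation I3 applies (x = -1; c = 6 equals 1+a-b for upper {-3, 2}: listed pattern). Its exact value is -25/4.


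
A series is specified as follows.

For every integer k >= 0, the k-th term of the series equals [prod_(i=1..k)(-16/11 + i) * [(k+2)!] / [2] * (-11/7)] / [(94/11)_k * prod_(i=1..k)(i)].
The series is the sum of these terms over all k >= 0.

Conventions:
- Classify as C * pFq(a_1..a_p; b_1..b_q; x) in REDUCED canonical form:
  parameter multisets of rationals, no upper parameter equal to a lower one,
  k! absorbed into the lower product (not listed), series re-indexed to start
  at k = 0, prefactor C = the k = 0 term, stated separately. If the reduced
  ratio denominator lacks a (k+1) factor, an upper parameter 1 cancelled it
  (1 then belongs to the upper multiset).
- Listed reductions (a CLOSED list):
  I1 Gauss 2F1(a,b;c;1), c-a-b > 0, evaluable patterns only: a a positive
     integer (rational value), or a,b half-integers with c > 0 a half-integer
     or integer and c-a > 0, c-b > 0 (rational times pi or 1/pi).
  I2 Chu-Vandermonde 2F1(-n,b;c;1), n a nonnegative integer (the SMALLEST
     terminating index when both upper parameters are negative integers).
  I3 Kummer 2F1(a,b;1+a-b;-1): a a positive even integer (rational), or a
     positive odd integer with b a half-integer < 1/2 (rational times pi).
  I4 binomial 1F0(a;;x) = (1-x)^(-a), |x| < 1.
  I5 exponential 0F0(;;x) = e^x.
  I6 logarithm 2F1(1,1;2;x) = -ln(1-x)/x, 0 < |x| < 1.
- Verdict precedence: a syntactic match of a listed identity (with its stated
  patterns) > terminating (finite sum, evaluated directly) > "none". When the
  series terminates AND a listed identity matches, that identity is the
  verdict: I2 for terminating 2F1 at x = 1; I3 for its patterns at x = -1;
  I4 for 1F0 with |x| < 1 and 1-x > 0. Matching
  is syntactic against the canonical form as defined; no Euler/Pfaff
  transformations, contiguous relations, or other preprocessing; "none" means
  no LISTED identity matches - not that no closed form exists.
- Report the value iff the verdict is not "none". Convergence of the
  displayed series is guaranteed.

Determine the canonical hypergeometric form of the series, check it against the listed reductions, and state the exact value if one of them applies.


At argument 1: a 2F1 with upper {-5/11, 3}, lower {94/11}, scaled by C = -11/7. Verdict: this is Gauss's theorem (I1) (x = 1: the Gamma ratio telescopes since c-a-b = 6 > 0 and a = 3 in Z>0). Its exact value is -15189/11858.

Key step: from the first term -11/7: the factorial ratio (prefactor -11/7) (k+a-1)!/(a-1)! is a rising factorial (a)_k.
Adjacent-term ratio: r(k) = 1 * (k-5/11) (k+3) / [(k+94/11) (k+1)] - rational in k. x = 1; t_0 = -11/7; negate the roots.


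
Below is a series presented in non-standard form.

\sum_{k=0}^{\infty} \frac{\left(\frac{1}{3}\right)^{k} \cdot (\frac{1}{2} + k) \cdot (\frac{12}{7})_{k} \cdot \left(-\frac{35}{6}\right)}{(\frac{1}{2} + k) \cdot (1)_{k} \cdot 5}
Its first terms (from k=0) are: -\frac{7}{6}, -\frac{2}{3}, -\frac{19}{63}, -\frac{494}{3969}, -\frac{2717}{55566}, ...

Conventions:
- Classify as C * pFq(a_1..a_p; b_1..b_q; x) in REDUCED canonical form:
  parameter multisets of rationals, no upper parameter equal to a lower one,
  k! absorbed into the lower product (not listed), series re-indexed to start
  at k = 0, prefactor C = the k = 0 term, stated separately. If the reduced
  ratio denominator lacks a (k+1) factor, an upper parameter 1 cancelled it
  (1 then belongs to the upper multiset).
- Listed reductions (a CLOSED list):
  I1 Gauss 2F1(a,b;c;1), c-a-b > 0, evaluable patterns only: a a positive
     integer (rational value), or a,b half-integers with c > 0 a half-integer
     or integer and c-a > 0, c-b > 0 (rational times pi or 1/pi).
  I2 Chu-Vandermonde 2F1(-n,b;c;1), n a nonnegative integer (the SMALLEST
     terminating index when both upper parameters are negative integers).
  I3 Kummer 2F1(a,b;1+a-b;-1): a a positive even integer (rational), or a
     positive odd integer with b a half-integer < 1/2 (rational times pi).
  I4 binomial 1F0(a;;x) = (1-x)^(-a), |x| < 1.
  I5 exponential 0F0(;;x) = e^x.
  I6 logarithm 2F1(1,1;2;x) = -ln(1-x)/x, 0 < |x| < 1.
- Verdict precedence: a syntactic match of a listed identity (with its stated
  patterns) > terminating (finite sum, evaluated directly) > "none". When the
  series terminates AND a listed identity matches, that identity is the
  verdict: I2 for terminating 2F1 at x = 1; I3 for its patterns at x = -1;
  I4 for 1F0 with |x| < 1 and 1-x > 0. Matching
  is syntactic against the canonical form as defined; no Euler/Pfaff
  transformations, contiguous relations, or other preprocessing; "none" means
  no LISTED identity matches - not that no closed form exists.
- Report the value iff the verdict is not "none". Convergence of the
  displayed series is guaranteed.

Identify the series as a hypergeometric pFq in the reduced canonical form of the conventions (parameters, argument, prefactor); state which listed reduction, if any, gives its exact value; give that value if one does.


The series (x = \frac{1}{3}) is 1F0: upper {\frac{12}{7}}, lower {-}, prefactor -\frac{7}{6}. Verdict: this is binomial (I4) (the 1F0 binomial series: exponent -12/7, x = \frac{1}{3}). Exact value: \left(-\frac{7}{6}\right) \cdot \left(\frac{2}{3}\right)^{-\frac{12}{7}}.

The tell: with t_0 = -\frac{7}{6}, (1)_k (prefactor -7/6) is k! itself.
Step ratio: r(k) = \frac{1}{3} * (k+\frac{12}{7}) / [(k+1)] ; factor over Q: parameters, x = \frac{1}{3}, and C = -\frac{7}{6}.


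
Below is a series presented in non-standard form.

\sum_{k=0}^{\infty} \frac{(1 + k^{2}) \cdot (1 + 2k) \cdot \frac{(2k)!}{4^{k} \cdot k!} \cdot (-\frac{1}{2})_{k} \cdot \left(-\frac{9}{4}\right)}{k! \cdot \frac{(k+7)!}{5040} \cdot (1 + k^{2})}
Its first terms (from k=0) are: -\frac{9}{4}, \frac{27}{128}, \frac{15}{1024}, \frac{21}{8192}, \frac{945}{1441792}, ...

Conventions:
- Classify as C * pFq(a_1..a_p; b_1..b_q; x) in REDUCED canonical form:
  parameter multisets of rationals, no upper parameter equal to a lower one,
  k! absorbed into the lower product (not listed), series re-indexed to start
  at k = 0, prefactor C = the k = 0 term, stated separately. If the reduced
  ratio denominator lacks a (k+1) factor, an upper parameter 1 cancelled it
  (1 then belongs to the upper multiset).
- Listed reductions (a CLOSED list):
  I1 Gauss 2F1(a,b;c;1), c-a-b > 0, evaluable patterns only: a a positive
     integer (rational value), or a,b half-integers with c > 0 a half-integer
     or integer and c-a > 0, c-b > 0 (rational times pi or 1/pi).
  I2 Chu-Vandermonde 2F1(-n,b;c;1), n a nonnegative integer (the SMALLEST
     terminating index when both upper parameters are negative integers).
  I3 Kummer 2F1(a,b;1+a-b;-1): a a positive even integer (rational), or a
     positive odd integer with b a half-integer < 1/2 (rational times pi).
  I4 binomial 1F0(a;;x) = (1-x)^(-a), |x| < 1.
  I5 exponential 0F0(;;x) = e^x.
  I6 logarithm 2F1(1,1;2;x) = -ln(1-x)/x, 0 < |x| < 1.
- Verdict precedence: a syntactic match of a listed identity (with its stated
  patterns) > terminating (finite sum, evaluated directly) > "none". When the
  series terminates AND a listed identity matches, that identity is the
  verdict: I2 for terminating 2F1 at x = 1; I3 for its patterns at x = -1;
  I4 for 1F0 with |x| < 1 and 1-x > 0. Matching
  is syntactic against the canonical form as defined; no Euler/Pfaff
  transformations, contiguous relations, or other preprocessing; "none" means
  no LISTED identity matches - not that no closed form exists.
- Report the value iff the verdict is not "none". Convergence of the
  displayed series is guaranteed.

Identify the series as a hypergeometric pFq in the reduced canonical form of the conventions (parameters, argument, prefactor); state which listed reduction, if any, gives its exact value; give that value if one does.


x = 1 here; the reduced form reads 2F1, upper {-\frac{1}{2}, \frac{3}{2}}, lower {8}, C = -\frac{9}{4}. Verdict: this is the half-integer Gauss pattern (I1) (x = 1; upper {-\frac{1}{2}, \frac{3}{2}} half-integers, c = 8 in the evaluable pattern). Sum: \left(-\frac{1048576}{165165}\right) / \pi.

Key step: with t_0 = -\frac{9}{4}, the (2k+1) factor (C = -9/4) shifts (1/2)_k to (3/2)_k.
Step ratio: r(k) = 1 * (k-\frac{1}{2}) (k+\frac{3}{2}) / [(k+8) (k+1)] ; factor over Q: parameters, x = 1, and C = -\frac{9}{4}.


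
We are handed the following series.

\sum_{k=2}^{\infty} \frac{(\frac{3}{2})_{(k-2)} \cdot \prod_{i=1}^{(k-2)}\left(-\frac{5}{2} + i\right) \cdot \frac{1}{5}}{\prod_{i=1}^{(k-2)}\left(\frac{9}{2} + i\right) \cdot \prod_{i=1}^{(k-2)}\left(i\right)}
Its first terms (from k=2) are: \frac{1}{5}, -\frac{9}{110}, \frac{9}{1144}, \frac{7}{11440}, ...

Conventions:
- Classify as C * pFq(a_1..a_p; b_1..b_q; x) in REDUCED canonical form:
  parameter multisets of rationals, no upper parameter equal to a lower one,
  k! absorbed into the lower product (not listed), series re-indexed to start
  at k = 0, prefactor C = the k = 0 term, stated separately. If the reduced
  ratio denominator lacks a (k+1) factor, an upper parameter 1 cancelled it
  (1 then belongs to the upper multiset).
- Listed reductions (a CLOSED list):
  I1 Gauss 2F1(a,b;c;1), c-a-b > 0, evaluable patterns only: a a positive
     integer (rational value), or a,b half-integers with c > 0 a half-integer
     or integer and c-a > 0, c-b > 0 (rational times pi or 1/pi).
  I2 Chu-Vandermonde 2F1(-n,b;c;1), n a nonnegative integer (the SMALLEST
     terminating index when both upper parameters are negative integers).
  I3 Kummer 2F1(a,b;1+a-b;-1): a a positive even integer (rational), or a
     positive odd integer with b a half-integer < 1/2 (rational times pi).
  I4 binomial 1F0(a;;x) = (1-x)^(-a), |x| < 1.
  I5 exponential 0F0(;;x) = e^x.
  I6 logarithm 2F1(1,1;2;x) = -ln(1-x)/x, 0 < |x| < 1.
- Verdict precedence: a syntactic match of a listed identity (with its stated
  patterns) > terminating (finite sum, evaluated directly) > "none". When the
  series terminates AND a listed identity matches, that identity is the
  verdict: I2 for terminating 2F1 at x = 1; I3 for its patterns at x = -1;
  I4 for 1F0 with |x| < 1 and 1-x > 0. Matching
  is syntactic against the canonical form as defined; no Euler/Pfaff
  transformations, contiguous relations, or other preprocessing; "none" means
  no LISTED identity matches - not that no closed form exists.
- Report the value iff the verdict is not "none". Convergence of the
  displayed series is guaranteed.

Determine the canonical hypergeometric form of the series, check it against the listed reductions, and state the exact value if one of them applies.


The tell: with t_0 = \frac{1}{5}, the lower running product (prefactor 1/5) is a rising factorial.
Step ratio: r(k) = 1 * (k-\frac{3}{2}) (k+\frac{3}{2}) / [(k+\frac{11}{2}) (k+1)] - rational in k, leading ratio 1; with t_0 = \frac{1}{5}, classification follows.

With C = \frac{1}{5}: the canonical form is 2F1(-\frac{3}{2}, \frac{3}{2}; \frac{11}{2}; 1). Verdict: the half-integer Gauss pattern (I1) applies (x = 1; upper {-\frac{3}{2}, \frac{3}{2}} half-integers, c = \frac{11}{2} in the evaluable pattern). Its exact value is \frac{1323}{32768} \cdot \pi.


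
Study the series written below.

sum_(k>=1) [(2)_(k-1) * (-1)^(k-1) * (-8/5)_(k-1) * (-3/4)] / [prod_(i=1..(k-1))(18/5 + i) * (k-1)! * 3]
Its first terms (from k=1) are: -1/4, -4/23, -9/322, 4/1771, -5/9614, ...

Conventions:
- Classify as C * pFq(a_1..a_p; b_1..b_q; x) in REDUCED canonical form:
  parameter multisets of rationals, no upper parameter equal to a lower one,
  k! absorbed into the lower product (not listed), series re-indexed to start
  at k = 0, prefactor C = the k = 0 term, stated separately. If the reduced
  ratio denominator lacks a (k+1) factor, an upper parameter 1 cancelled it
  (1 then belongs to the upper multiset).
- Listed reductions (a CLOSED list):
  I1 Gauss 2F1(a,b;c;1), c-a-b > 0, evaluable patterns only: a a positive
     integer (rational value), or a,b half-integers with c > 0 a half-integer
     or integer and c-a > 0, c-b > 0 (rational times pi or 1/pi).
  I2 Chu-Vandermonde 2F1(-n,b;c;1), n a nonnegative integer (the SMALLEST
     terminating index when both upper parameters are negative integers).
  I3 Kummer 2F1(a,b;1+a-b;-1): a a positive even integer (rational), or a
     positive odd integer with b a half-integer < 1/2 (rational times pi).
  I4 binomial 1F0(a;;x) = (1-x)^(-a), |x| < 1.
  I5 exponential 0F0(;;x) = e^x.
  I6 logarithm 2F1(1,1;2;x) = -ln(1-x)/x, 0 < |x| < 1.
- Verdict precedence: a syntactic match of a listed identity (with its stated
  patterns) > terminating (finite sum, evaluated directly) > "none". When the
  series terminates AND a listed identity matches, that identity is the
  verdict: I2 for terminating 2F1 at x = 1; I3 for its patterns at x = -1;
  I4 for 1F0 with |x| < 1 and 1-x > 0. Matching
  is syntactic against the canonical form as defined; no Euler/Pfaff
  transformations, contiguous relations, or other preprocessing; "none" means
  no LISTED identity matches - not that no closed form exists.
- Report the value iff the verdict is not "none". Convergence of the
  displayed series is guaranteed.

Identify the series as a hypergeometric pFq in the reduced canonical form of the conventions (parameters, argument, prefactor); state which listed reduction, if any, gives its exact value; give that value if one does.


At argument -1: a 2F1 with upper {-8/5, 2}, lower {23/5}, scaled by C = -1/4. Verdict at x = -1: the Kummer evaluation I3 matches (x = -1; c = 23/5 equals 1+a-b for upper {-8/5, 2}: listed pattern). Its exact value is -9/20.

The tell: x = (-1) and the lower running product (C = -1/4, x = -1) is a rising factorial.
Term ratio: r(k) = (-1) * (k-8/5) (k+2) / [(k+23/5) (k+1)] - rational; roots negated = parameters, x = (-1), C = -1/4.


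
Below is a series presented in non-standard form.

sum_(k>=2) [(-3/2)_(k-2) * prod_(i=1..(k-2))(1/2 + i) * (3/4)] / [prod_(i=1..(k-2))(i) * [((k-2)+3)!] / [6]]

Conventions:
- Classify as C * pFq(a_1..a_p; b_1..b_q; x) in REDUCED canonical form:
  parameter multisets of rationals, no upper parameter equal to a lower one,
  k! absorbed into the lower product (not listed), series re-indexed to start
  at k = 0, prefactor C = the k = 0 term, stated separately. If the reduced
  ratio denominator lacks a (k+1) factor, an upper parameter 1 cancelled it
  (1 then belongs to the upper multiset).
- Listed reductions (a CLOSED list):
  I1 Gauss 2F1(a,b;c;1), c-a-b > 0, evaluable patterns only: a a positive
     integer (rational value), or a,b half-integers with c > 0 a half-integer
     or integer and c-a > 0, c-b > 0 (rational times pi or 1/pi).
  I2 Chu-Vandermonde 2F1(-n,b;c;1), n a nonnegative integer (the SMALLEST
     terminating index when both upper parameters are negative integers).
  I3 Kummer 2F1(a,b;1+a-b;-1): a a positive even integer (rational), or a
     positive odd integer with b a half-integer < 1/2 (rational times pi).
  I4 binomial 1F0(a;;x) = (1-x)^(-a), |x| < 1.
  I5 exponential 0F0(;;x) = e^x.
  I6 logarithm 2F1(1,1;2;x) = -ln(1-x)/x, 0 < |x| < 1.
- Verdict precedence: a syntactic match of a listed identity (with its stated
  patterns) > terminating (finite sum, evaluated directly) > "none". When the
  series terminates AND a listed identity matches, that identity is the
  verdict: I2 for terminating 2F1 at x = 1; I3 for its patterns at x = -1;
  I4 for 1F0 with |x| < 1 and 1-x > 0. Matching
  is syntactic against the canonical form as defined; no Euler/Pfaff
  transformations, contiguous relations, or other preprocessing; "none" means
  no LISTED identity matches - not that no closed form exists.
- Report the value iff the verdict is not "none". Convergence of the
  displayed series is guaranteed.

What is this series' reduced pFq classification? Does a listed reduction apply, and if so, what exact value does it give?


Classification (C = 3/4): 2F1 with upper {-3/2, 3/2}, lower {4}, argument x = 1. Verdict: the half-integer Gauss pattern (I1) fires (x = 1; upper {-3/2, 3/2} half-integers, c = 4 in the evaluable pattern). Its exact value is (128/105) / pi.

Structural cue: with t_0 = 3/4, the product of the first k integers (prefactor 3/4) is k!.
Ratio: r(k) = 1 * (k-3/2) (k+3/2) / [(k+4) (k+1)] - rational in k. x = 1; t_0 = 3/4; negate the roots.


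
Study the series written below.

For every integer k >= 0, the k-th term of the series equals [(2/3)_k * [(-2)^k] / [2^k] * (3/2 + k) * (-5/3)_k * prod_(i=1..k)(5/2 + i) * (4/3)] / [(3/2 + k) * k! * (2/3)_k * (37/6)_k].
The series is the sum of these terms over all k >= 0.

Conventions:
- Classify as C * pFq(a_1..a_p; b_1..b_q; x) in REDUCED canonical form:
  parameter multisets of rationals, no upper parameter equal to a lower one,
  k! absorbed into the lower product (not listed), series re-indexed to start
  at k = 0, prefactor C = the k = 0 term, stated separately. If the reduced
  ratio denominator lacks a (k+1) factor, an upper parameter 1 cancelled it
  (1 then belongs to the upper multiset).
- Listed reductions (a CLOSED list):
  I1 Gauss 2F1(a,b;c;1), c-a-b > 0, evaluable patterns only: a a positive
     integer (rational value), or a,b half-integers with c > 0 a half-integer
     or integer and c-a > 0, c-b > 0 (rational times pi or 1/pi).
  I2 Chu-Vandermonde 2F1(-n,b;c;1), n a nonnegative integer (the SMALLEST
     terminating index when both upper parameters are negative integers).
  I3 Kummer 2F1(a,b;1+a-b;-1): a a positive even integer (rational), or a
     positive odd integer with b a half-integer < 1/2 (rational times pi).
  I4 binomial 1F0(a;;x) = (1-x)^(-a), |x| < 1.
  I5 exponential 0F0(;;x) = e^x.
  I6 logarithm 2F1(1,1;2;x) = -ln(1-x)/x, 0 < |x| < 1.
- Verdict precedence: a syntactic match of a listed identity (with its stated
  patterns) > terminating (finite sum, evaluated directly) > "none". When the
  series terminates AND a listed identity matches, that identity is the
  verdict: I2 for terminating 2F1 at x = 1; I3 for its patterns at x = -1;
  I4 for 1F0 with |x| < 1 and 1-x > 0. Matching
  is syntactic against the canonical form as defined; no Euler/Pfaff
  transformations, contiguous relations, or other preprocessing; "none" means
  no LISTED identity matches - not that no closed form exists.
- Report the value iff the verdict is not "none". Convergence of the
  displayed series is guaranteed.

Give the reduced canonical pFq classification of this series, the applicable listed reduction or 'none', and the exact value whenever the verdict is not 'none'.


With C = 4/3: the canonical form is 2F1(-5/3, 7/2; 37/6; -1). Verdict: none (x = -1): each listed identity misses the multisets {-5/3, 7/2} ; {37/6}.

First insight: from the first term 4/3: the two k-th powers (C = 4/3) combine into one argument.
Adjacent-term ratio: r(k) = (-1) * (k-5/3) (k+7/2) / [(k+37/6) (k+1)] - poly over poly, x = (-1) from leading terms; C = 4/3 at k = 0.


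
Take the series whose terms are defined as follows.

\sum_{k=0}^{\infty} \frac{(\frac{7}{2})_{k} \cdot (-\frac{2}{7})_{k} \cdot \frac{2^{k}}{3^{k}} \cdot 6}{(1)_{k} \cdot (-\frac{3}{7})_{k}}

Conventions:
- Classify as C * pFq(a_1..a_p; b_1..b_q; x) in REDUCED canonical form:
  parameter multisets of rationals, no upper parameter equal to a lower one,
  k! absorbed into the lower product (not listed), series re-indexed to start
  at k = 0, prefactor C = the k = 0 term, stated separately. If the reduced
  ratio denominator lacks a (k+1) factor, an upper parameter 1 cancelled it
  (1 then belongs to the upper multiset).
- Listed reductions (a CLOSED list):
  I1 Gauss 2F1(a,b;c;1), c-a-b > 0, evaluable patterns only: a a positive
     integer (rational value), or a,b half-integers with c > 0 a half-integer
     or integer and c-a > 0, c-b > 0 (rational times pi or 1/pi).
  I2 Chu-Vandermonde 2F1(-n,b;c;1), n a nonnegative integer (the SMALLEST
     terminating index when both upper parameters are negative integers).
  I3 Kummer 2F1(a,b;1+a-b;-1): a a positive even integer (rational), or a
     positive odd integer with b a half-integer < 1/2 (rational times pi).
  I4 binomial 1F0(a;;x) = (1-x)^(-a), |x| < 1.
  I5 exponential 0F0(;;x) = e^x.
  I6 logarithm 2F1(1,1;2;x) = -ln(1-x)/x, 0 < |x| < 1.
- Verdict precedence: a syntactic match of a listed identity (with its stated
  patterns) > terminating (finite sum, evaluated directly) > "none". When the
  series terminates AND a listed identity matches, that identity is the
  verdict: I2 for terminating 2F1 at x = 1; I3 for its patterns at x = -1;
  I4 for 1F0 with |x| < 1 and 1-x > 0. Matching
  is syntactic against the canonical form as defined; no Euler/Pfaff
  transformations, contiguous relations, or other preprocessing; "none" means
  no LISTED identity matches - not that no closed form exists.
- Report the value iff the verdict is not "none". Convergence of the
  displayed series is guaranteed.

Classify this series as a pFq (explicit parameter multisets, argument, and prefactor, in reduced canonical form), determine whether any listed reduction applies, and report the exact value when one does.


The series (x = \frac{2}{3}) is 2F1: upper {-\frac{2}{7}, \frac{7}{2}}, lower {-\frac{3}{7}}, prefactor 6. Verdict: none. A 2F1 with upper {-\frac{2}{7}, \frac{7}{2}} fits none of I1-I6 at x = \frac{2}{3}; the sum runs forever.

The tell: t_0 = 6 here, and the two geometric factors (C = 6, x = 2/3) combine into one argument.
Adjacent-term ratio: r(k) = \frac{2}{3} * (k-\frac{2}{7}) (k+\frac{7}{2}) / [(k-\frac{3}{7}) (k+1)] ; factor over Q: parameters, x = \frac{2}{3}, and C = 6.


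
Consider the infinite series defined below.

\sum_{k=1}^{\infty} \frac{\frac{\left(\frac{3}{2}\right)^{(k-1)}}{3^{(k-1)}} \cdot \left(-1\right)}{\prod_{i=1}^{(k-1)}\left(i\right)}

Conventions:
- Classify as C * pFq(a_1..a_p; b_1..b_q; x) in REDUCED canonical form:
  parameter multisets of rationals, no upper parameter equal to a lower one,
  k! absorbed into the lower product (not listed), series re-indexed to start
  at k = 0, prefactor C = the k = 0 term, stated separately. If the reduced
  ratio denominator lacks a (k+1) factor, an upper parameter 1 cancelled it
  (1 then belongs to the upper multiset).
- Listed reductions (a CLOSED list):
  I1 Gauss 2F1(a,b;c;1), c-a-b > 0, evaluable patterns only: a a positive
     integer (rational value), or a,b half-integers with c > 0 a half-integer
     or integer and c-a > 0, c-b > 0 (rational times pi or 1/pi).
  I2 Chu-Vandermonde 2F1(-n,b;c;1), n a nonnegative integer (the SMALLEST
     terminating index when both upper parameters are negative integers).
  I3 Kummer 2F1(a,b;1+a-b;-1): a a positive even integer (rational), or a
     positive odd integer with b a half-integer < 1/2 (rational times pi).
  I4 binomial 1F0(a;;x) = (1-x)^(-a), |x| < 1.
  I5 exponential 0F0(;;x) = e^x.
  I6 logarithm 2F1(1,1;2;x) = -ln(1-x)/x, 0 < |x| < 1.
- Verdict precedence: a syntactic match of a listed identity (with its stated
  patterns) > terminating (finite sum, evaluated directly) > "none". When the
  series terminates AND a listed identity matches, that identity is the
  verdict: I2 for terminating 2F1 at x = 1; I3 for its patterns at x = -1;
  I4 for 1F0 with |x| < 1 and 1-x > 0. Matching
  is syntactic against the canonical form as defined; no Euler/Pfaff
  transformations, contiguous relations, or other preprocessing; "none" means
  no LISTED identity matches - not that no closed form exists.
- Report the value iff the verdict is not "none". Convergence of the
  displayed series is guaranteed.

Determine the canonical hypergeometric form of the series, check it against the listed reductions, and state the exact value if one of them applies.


x = \frac{1}{2} here; the reduced form reads 0F0, upper {-}, lower {-}, C = -1. Verdict (x = \frac{1}{2}): the I5 exponential reduction applies (the 0F0 exponential series at x = \frac{1}{2}). Its exact value is \left(-1\right) \cdot e^{\frac{1}{2}}.

The tell: t_0 = -1 here, and the product of the first k integers (prefactor -1) is k!.
Step ratio: r(k) = \frac{1}{2} * 1 / [(k+1)] - rational in k. x = \frac{1}{2}; t_0 = -1; negate the roots.


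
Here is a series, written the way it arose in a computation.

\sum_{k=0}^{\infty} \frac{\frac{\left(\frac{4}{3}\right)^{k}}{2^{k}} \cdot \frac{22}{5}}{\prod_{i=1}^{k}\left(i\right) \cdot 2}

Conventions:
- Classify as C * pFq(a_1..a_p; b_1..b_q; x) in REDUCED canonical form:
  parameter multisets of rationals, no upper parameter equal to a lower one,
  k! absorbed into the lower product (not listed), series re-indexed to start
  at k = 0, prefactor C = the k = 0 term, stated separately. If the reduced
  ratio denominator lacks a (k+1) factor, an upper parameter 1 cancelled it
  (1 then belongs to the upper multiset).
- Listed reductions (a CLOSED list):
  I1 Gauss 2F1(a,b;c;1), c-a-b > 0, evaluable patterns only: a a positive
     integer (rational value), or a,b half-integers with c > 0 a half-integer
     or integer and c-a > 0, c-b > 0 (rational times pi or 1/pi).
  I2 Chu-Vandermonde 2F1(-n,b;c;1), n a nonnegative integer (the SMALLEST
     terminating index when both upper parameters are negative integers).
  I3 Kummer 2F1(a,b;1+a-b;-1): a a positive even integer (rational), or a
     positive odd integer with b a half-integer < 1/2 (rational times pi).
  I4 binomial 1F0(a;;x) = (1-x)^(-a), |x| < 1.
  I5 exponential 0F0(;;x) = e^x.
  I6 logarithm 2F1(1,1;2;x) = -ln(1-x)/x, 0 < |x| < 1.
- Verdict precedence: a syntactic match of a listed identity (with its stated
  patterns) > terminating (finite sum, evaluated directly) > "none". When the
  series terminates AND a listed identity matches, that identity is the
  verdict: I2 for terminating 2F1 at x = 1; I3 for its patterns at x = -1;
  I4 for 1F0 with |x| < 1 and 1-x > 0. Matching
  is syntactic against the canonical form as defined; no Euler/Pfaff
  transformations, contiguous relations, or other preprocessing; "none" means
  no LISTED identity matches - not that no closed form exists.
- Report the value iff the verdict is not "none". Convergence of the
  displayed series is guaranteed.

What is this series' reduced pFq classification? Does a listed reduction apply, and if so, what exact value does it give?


The series (x = \frac{2}{3}) is 0F0: upper {-}, lower {-}, prefactor \frac{11}{5}. Verdict (x = \frac{2}{3}): exponential (I5) applies (the 0F0 exponential series at x = \frac{2}{3}). Hence: \frac{11}{5} \cdot e^{\frac{2}{3}}.

Structural cue: x = \frac{2}{3} and the constant factors (C = 11/5, x = 2/3) combine into one prefactor.
Ratio: r(k) = \frac{2}{3} * 1 / [(k+1)] - rational; roots negated = parameters, x = \frac{2}{3}, C = \frac{11}{5}.


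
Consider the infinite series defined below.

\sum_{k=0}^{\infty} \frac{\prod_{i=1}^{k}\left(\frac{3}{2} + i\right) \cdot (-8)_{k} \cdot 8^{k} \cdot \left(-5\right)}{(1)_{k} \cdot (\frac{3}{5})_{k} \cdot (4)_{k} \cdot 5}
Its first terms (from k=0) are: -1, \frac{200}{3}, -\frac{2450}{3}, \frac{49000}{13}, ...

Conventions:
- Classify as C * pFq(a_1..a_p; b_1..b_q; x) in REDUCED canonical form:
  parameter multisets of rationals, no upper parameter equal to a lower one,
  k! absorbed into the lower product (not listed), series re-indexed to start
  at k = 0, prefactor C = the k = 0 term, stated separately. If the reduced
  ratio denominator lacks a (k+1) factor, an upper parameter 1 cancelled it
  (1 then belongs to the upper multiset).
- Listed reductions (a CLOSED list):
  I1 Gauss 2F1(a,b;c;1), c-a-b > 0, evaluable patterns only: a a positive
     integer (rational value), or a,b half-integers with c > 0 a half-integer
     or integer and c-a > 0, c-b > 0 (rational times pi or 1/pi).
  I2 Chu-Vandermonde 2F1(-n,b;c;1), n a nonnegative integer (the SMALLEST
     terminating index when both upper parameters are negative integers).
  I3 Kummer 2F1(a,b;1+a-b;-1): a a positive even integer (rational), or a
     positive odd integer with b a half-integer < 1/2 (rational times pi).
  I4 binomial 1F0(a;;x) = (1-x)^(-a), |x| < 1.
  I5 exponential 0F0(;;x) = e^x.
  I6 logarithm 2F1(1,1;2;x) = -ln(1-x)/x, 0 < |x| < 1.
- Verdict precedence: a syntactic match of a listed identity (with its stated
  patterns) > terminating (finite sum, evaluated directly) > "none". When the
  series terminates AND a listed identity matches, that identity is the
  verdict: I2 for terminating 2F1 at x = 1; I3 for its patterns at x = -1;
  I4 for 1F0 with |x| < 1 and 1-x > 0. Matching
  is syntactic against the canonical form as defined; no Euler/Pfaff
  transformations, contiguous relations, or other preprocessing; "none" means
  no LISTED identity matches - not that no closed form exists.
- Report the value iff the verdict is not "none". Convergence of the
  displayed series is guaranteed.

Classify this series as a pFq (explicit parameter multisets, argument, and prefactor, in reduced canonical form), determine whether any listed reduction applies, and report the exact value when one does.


Prefactor -1, argument 8: 2F2 with upper {-8, \frac{5}{2}} over lower {\frac{3}{5}, 4}. Verdict: terminating - upper parameter -8 makes this a finite sum (last index 8), evaluated exactly. Its exact value is \frac{83129}{621621}.

The tell: x = 8 and the running product (C = -1, x = 8) telescopes to a rising factorial.
Adjacent-term ratio: r(k) = 8 * (k-8) (k+\frac{5}{2}) / [(k+\frac{3}{5}) (k+4) (k+1)] - rational in k. x = 8; t_0 = -1; negate the roots.


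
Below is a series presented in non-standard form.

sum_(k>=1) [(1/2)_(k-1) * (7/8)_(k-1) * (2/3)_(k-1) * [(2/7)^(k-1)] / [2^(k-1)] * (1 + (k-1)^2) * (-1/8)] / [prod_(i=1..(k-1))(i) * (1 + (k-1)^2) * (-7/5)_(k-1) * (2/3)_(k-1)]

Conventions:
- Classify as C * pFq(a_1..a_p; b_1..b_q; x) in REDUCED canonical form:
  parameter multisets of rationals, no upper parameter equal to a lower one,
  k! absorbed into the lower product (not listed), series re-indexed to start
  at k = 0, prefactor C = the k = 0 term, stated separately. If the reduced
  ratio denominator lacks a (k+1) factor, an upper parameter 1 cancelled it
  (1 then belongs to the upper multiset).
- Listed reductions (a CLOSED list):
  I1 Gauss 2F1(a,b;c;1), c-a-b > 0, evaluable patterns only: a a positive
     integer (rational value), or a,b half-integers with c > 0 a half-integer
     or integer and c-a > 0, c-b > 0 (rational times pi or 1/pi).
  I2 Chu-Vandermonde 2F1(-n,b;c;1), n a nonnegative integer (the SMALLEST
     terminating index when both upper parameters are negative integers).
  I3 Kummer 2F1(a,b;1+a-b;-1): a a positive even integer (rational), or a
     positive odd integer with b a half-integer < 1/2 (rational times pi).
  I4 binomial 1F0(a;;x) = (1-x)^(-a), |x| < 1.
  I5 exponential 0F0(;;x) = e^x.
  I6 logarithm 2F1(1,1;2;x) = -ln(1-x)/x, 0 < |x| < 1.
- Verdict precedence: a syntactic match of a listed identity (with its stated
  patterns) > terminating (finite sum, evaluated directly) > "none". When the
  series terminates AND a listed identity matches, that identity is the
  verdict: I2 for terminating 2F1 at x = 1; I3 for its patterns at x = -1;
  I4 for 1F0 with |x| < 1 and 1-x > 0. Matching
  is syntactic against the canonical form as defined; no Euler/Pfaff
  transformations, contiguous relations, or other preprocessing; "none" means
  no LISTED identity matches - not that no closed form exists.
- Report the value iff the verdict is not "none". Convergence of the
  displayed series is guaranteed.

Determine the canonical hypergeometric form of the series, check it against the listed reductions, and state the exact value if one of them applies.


Key step: t_0 being -1/8, the parameter 2/3 appears in both the upper and lower lists and cancels (alongside the other common factor).
Adjacent-term ratio: r(k) = (1/7) * (k+1/2) (k+7/8) / [(k-7/5) (k+1)] - rational in k, leading ratio (1/7); with t_0 = -1/8, classification follows.

Canonical form: C = -1/8 times 2F1 with upper {1/2, 7/8}, lower {-7/5}, x = 1/7. Verdict: none. Every listed pattern misses the 2F1 form at 1/7, upper {1/2, 7/8}.


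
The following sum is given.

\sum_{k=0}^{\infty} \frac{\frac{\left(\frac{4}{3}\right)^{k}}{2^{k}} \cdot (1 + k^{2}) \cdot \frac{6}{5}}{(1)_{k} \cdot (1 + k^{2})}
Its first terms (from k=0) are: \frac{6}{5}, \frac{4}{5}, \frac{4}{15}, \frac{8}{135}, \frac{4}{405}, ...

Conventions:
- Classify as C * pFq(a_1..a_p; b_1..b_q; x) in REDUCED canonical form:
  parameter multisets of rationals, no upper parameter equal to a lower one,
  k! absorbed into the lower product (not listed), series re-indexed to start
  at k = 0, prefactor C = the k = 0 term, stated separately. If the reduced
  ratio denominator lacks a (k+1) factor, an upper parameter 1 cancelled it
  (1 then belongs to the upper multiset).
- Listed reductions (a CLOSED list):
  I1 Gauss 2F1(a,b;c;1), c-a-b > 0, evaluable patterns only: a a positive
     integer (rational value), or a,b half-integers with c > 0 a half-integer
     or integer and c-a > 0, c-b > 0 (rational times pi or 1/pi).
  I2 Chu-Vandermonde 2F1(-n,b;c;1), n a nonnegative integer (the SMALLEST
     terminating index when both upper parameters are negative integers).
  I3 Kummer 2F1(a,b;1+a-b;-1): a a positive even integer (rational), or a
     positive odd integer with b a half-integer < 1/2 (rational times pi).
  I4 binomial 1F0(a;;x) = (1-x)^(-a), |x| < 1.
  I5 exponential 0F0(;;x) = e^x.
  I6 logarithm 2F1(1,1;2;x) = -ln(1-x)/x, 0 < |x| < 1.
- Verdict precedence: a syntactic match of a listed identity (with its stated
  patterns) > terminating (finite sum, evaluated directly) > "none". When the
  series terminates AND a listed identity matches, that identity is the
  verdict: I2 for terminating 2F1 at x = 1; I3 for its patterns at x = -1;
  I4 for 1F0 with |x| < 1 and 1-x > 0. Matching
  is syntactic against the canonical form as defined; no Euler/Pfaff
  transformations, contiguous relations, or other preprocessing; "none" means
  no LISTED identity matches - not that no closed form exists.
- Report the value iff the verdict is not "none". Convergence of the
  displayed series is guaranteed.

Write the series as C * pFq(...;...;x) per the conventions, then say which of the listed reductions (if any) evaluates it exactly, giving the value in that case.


Classification (C = \frac{6}{5}): 0F0 with upper {-}, lower {-}, argument x = \frac{2}{3}. Verdict: exponential (I5) applies (the 0F0 exponential series at x = \frac{2}{3}). Sum: \frac{6}{5} \cdot e^{\frac{2}{3}}.

Structural cue: t_0 being \frac{6}{5}, striking the common factor k^2 + 1 reduces the term (C = 6/5).
Ratio: r(k) = \frac{2}{3} * 1 / [(k+1)] - rational in k, leading ratio \frac{2}{3}; with t_0 = \frac{6}{5}, classification follows.


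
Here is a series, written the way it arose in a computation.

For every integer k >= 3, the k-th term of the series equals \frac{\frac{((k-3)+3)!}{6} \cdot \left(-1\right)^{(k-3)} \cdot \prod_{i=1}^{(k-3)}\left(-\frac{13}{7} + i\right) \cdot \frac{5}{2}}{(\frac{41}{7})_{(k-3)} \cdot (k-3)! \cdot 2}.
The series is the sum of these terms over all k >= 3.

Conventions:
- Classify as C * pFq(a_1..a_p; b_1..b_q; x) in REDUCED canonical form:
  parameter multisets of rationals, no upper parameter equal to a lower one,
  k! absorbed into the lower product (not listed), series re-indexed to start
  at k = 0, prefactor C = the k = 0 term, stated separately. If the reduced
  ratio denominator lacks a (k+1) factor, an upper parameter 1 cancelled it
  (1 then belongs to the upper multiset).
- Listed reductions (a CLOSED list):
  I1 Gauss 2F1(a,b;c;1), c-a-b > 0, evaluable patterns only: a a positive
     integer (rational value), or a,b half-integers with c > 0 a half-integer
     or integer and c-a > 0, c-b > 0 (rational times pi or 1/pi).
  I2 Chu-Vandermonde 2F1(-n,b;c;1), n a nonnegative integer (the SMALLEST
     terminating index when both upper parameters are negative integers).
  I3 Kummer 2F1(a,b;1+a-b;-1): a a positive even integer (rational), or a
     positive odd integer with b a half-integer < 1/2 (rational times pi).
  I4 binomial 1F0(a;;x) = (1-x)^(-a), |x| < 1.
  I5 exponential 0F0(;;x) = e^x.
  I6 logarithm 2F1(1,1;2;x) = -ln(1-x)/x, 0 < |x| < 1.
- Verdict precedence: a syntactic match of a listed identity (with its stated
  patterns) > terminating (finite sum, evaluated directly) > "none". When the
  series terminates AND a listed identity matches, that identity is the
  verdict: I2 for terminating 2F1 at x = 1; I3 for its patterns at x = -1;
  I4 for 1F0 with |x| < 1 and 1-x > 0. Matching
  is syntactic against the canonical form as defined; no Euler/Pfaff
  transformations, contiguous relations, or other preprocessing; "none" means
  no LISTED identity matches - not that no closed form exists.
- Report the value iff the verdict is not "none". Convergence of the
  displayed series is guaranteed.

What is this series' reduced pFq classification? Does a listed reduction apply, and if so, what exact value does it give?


This is \frac{5}{4} * 2F1(-\frac{6}{7}, 4; \frac{41}{7}; -1) in reduced canonical form. Verdict: Kummer's theorem (I3) applies (x = -1; c = \frac{41}{7} equals 1+a-b for upper {-\frac{6}{7}, 4}: listed pattern). Hence: \frac{765}{392}.

First insight: from the first term \frac{5}{4}: the factorial ratio (C = 5/4, x = -1) (k+a-1)!/(a-1)! is a rising factorial (a)_k.
Step ratio: r(k) = -1 * (k-\frac{6}{7}) (k+4) / [(k+\frac{41}{7}) (k+1)] - rational in k. x = -1; t_0 = \frac{5}{4}; negate the roots.


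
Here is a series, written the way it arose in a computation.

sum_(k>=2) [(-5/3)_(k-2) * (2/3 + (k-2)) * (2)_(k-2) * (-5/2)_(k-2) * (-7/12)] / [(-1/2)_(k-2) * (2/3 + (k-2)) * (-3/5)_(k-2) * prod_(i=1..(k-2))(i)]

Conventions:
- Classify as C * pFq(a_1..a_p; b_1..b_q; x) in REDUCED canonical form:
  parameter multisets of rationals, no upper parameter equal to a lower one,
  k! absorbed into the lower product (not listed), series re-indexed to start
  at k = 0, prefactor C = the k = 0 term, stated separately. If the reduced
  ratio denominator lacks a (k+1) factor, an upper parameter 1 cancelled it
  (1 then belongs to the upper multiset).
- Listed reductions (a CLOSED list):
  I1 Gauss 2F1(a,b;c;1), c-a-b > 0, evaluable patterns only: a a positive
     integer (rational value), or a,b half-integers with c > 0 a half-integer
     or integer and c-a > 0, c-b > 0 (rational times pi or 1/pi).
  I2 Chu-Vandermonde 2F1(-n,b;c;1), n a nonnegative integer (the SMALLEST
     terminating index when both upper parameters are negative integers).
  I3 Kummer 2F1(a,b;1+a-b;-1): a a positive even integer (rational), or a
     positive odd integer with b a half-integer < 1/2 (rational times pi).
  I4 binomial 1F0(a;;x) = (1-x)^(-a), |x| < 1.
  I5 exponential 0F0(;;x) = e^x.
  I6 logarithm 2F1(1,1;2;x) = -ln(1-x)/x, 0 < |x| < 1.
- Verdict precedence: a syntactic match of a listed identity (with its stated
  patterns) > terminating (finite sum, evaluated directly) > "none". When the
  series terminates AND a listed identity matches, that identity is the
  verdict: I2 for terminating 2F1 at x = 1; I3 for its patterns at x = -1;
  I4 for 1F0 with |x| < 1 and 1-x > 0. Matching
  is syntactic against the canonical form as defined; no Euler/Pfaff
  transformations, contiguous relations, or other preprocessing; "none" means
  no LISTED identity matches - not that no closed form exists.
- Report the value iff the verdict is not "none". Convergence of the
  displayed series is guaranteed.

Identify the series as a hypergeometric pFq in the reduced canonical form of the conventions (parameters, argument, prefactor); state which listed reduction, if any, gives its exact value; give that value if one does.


x = 1 here; the reduced form reads 3F2, upper {-5/2, -5/3, 2}, lower {-3/5, -1/2}, C = -7/12. Verdict: none (x = 1): each listed identity misses the multisets {-5/2, -5/3, 2} ; {-3/5, -1/2}.

Structural cue: from the first term -7/12: the product of the first k integers (prefactor -7/12) is k!.
Step ratio: r(k) = 1 * (k-5/2) (k-5/3) (k+2) / [(k-3/5) (k-1/2) (k+1)] ; factor over Q: parameters, x = 1, and C = -7/12.
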